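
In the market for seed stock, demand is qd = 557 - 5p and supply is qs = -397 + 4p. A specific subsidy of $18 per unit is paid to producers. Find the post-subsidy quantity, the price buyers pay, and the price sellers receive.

Pre-subsidy: 557 - 5p = -397 + 4p gives p* = 106, q* = 27.
With the subsidy, sellers receive ps = pb + 18 for each unit, where pb is the price buyers pay.
Supply in terms of pb becomes qs = -397 + 4(pb + 18) = -325 + 4pb. Setting this equal to demand: 557 - 5pb = -325 + 4pb, so pb = 98.
Sellers receive ps = 98 + 18 = 116; q' = 557 − 5·98 = 67.

q' = 67; buyers pay $98; sellers receive $116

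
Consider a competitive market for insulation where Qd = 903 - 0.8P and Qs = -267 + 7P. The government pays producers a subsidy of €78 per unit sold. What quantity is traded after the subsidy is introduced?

Q' = 839

Pre-subsidy: 903 - 0.8P = -267 + 7P gives P* = 150, Q* = 783.
With the subsidy, sellers receive Ps = Pb + 78 for each unit, where Pb is the price buyers pay.
Supply in terms of Pb becomes Qs = -267 + 7(Pb + 78) = 279 + 7Pb. Setting this equal to demand: 903 - 0.8Pb = 279 + 7Pb, so Pb = 80.
Sellers receive Ps = 80 + 78 = 158; Q' = 903 − 0.8·80 = 839.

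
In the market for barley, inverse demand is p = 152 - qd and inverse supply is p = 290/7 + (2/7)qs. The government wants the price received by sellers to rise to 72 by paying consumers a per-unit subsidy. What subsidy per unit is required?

At a seller price of 72, quantity supplied is -145 + 3.5·72 = 107.
Buyers absorb 107 only when they pay pb = 152 − 1·107 = 45.
s = ps − pb = 72 − 45 = 27.

Required subsidy s = 27 per unit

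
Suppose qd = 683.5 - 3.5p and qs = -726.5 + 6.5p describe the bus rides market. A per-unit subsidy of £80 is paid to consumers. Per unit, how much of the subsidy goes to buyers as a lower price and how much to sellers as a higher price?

Pre-subsidy: 683.5 - 3.5p = -726.5 + 6.5p gives p* = 141, q* = 190.
With the rebate, buyers effectively pay pb = ps − 80, where ps is the price sellers receive.
Demand in terms of ps becomes qd = 683.5 − 3.5(ps − 80) = 963.5 - 3.5ps. Setting this equal to supply: 963.5 - 3.5ps = -726.5 + 6.5ps, so ps = 169.
Buyers pay pb = 169 − 80 = 89; q' = -726.5 + 6.5·169 = 372.
Buyers' price falls by p* − pb = 141 − 89 = 52; sellers' price rises by ps − p* = 169 − 141 = 28.

Buyers gain £52 per unit; sellers gain £28 per unit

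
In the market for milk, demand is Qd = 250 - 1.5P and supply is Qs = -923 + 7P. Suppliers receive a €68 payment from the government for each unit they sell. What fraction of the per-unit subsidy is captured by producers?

Pre-subsidy: 250 - 1.5P = -923 + 7P gives P* = 138, Q* = 43.
With the subsidy, sellers receive Ps = Pb + 68 for each unit, where Pb is the price buyers pay.
Supply in terms of Pb becomes Qs = -923 + 7(Pb + 68) = -447 + 7Pb. Setting this equal to demand: 250 - 1.5Pb = -447 + 7Pb, so Pb = 82.
Sellers receive Ps = 82 + 68 = 150; Q' = 250 − 1.5·82 = 127.
Buyers' price falls by P* − Pb = 138 − 82 = 56; sellers' price rises by Ps − P* = 150 − 138 = 12.
So producers capture 12/68 = 3/17 of each unit of subsidy.

Producer share = 3/17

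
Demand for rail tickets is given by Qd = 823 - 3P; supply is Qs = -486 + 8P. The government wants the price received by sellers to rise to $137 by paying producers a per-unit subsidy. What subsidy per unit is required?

At a seller price of 137, quantity supplied is -486 + 8·137 = 610.
Buyers absorb 610 only when they pay Pb with 823 − 3·Pb = 610, i.e. Pb = 71.
s = Ps − Pb = 137 − 71 = 66.

Required subsidy s = $66 per unit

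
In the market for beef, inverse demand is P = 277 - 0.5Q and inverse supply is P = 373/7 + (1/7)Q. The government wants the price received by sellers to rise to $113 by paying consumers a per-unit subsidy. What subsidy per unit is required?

Required subsidy s = $45 per unit

At a seller price of 113, quantity supplied is -373 + 7·113 = 418.
Buyers absorb 418 only when they pay Pb = 277 − 0.5·418 = 68.
s = Ps − Pb = 113 − 68 = 45.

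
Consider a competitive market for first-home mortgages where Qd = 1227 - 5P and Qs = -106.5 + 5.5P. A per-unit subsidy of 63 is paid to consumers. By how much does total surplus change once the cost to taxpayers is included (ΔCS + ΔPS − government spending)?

Pre-subsidy: 1227 - 5P = -106.5 + 5.5P gives P* = 127, Q* = 592.
With the rebate, buyers effectively pay Pb = Ps − 63, where Ps is the price sellers receive.
Demand in terms of Ps becomes Qd = 1227 − 5(Ps − 63) = 1542 - 5Ps. Setting this equal to supply: 1542 - 5Ps = -106.5 + 5.5Ps, so Ps = 157.
Buyers pay Pb = 157 − 63 = 94; Q' = -106.5 + 5.5·157 = 757.
ΔCS = ½(592 + 757)(127 − 94) = 22258.5; ΔPS = ½(592 + 757)(157 − 127) = 20235.
Government spending = 63 × 757 = 47691.
Net change = 22258.5 + 20235 − 47691 = -5197.5. The loss equals the DWL triangle ½·63·165.

Net change in total surplus = -5197.5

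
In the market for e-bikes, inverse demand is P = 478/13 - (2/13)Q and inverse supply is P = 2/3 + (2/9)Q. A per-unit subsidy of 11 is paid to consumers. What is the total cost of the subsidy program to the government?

Government cost = 1377.75

Pre-subsidy: 478/13 - (2/13)Q = 2/3 + (2/9)Q gives Q* = 96 and P* = 22.
With the rebate, buyers effectively pay Pb = Ps − 11, where Ps is the price sellers receive.
On the curves, Pb = 478/13 - (2/13)Q and Ps = 2/3 + (2/9)Q; the wedge Ps − Pb = 11 gives 2/3 + (2/9)Q − (478/13 - (2/13)Q) = 11, so Q' = 125.25.
Then Pb = 478/13 − (2/13)·125.25 = 17.5 and Ps = 2/3 + (2/9)·125.25 = 28.5.
Government outlay = subsidy × quantity = 11 × 125.25 = 1377.75.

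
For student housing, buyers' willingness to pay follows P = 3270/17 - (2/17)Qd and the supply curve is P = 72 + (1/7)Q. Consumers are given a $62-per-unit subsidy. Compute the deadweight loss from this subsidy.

Deadweight loss = $7378

Pre-subsidy: 3270/17 - (2/17)Q = 72 + (1/7)Q gives Q* = 462 and P* = 138.
With the rebate, buyers effectively pay Pb = Ps − 62, where Ps is the price sellers receive.
On the curves, Pb = 3270/17 - (2/17)Q and Ps = 72 + (1/7)Q; the wedge Ps − Pb = 62 gives 72 + (1/7)Q − (3270/17 - (2/17)Q) = 62, so Q' = 700.
Then Pb = 3270/17 − (2/17)·700 = 110 and Ps = 72 + (1/7)·700 = 172.
The subsidy expands output by 700 − 462 = 238 past the efficient level; on those units the gap between marginal cost and willingness to pay runs from 0 up to 62.
DWL = ½ × 62 × 238 = 7378.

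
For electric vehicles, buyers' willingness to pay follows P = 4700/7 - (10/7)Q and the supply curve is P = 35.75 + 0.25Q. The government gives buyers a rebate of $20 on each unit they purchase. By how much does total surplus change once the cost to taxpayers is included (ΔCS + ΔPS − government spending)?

Net change in total surplus = -5600/47

Pre-subsidy: 4700/7 - (10/7)Q = 35.75 + 0.25Q gives Q* = 17799/47 and P* = 6130/47.
With the rebate, buyers effectively pay Pb = Ps − 20, where Ps is the price sellers receive.
On the curves, Pb = 4700/7 - (10/7)Q and Ps = 35.75 + 0.25Q; the wedge Ps − Pb = 20 gives 35.75 + 0.25Q − (4700/7 - (10/7)Q) = 20, so Q' = 18359/47.
Then Pb = 4700/7 − (10/7)·(18359/47) = 5330/47 and Ps = 35.75 + 0.25·(18359/47) = 6270/47.
ΔCS = ½(17799/47 + 18359/47)(6130/47 − 5330/47) = 14463200/2209; ΔPS = ½(17799/47 + 18359/47)(6270/47 − 6130/47) = 2531060/2209.
Government spending = 20 × 18359/47 = 367180/47.
Net change = 14463200/2209 + 2531060/2209 − 367180/47 = -5600/47. The loss equals the DWL triangle ½·20·560/47.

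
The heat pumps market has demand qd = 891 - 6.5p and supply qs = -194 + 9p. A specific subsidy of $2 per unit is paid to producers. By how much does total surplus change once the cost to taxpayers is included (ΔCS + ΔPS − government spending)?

Pre-subsidy: 891 - 6.5p = -194 + 9p gives p* = 70, q* = 436.
With the subsidy, sellers receive ps = pb + 2 for each unit, where pb is the price buyers pay.
Supply in terms of pb becomes qs = -194 + 9(pb + 2) = -176 + 9pb. Setting this equal to demand: 891 - 6.5pb = -176 + 9pb, so pb = 2134/31.
Sellers receive ps = 2134/31 + 2 = 2196/31; q' = 891 − 6.5·(2134/31) = 13750/31.
ΔCS = ½(436 + 13750/31)(70 − 2134/31) = 490788/961; ΔPS = ½(436 + 13750/31)(2196/31 − 70) = 354458/961.
Government spending = 2 × 13750/31 = 27500/31.
Net change = 490788/961 + 354458/961 − 27500/31 = -234/31. The loss equals the DWL triangle ½·2·234/31.

Net change in total surplus = -234/31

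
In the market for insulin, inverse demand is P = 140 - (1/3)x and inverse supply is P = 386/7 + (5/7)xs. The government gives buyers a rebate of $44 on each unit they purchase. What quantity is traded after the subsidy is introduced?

x' = 123

Pre-subsidy: 140 - (1/3)x = 386/7 + (5/7)x gives x* = 81 and P* = 113.
With the rebate, buyers effectively pay Pb = Ps − 44, where Ps is the price sellers receive.
On the curves, Pb = 140 - (1/3)x and Ps = 386/7 + (5/7)x; the wedge Ps − Pb = 44 gives 386/7 + (5/7)x − (140 - (1/3)x) = 44, so x' = 123.
Then Pb = 140 − (1/3)·123 = 99 and Ps = 386/7 + (5/7)·123 = 143.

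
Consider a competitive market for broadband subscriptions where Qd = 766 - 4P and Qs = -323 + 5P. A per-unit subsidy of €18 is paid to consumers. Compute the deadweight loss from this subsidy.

Pre-subsidy: 766 - 4P = -323 + 5P gives P* = 121, Q* = 282.
With the rebate, buyers effectively pay Pb = Ps − 18, where Ps is the price sellers receive.
Demand in terms of Ps becomes Qd = 766 − 4(Ps − 18) = 838 - 4Ps. Setting this equal to supply: 838 - 4Ps = -323 + 5Ps, so Ps = 129.
Buyers pay Pb = 129 − 18 = 111; Q' = -323 + 5·129 = 322.
The subsidy expands output by 322 − 282 = 40 past the efficient level; on those units the gap between marginal cost and willingness to pay runs from 0 up to 18.
DWL = ½ × 18 × 40 = 360.

Deadweight loss = €360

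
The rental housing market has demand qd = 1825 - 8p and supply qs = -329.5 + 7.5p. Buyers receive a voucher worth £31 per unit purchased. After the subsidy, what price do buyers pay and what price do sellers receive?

Buyers pay £124; sellers receive £155

Pre-subsidy: 1825 - 8p = -329.5 + 7.5p gives p* = 139, q* = 713.
With the rebate, buyers effectively pay pb = ps − 31, where ps is the price sellers receive.
Demand in terms of ps becomes qd = 1825 − 8(ps − 31) = 2073 - 8ps. Setting this equal to supply: 2073 - 8ps = -329.5 + 7.5ps, so ps = 155.
Buyers pay pb = 155 − 31 = 124; q' = -329.5 + 7.5·155 = 833.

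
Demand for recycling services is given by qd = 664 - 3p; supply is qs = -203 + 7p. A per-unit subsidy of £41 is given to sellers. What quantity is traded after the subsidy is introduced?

q' = 490

Pre-subsidy: 664 - 3p = -203 + 7p gives p* = 86.7, q* = 403.9.
With the subsidy, sellers receive ps = pb + 41 for each unit, where pb is the price buyers pay.
Supply in terms of pb becomes qs = -203 + 7(pb + 41) = 84 + 7pb. Setting this equal to demand: 664 - 3pb = 84 + 7pb, so pb = 58.
Sellers receive ps = 58 + 41 = 99; q' = 664 − 3·58 = 490.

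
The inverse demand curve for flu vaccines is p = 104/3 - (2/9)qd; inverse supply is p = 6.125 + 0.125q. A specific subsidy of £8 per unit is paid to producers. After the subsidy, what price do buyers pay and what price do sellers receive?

Buyers pay £11.28; sellers receive £19.28

Pre-subsidy: 104/3 - (2/9)q = 6.125 + 0.125q gives q* = 82.2 and p* = 16.4.
With the subsidy, sellers receive ps = pb + 8 for each unit, where pb is the price buyers pay.
On the curves, pb = 104/3 - (2/9)q and ps = 6.125 + 0.125q; the wedge ps − pb = 8 gives 6.125 + 0.125q − (104/3 - (2/9)q) = 8, so q' = 105.24.
Then pb = 104/3 − (2/9)·105.24 = 11.28 and ps = 6.125 + 0.125·105.24 = 19.28.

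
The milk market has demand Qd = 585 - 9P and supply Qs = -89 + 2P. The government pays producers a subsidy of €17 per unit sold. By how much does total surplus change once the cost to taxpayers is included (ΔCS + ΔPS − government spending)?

Pre-subsidy: 585 - 9P = -89 + 2P gives P* = 674/11, Q* = 369/11.
With the subsidy, sellers receive Ps = Pb + 17 for each unit, where Pb is the price buyers pay.
Supply in terms of Pb becomes Qs = -89 + 2(Pb + 17) = -55 + 2Pb. Setting this equal to demand: 585 - 9Pb = -55 + 2Pb, so Pb = 640/11.
Sellers receive Ps = 640/11 + 17 = 827/11; Q' = 585 − 9·(640/11) = 675/11.
ΔCS = ½(369/11 + 675/11)(674/11 − 640/11) = 17748/121; ΔPS = ½(369/11 + 675/11)(827/11 − 674/11) = 79866/121.
Government spending = 17 × 675/11 = 11475/11.
Net change = 17748/121 + 79866/121 − 11475/11 = -2601/11. The loss equals the DWL triangle ½·17·306/11.

Net change in total surplus = -2601/11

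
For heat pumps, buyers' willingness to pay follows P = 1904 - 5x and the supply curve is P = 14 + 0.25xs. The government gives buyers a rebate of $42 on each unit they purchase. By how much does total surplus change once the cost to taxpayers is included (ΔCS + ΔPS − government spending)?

Pre-subsidy: 1904 - 5x = 14 + 0.25x gives x* = 360 and P* = 104.
With the rebate, buyers effectively pay Pb = Ps − 42, where Ps is the price sellers receive.
On the curves, Pb = 1904 - 5x and Ps = 14 + 0.25x; the wedge Ps − Pb = 42 gives 14 + 0.25x − (1904 - 5x) = 42, so x' = 368.
Then Pb = 1904 − 5·368 = 64 and Ps = 14 + 0.25·368 = 106.
ΔCS = ½(360 + 368)(104 − 64) = 14560; ΔPS = ½(360 + 368)(106 − 104) = 728.
Government spending = 42 × 368 = 15456.
Net change = 14560 + 728 − 15456 = -168. The loss equals the DWL triangle ½·42·8.

Net change in total surplus = -$168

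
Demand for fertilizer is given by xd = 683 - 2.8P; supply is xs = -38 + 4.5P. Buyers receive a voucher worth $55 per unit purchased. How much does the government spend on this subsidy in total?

Pre-subsidy: 683 - 2.8P = -38 + 4.5P gives P* = 7210/73, x* = 29671/73.
With the rebate, buyers effectively pay Pb = Ps − 55, where Ps is the price sellers receive.
Demand in terms of Ps becomes xd = 683 − 2.8(Ps − 55) = 837 - 2.8Ps. Setting this equal to supply: 837 - 2.8Ps = -38 + 4.5Ps, so Ps = 8750/73.
Buyers pay Pb = 8750/73 − 55 = 4735/73; x' = -38 + 4.5·(8750/73) = 36601/73.
Government outlay = subsidy × quantity = 55 × 36601/73 = 2013055/73.

Government cost = 2013055/73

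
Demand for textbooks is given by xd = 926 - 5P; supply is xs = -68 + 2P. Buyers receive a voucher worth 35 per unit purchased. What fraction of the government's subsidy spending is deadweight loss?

Pre-subsidy: 926 - 5P = -68 + 2P gives P* = 142, x* = 216.
With the rebate, buyers effectively pay Pb = Ps − 35, where Ps is the price sellers receive.
Demand in terms of Ps becomes xd = 926 − 5(Ps − 35) = 1101 - 5Ps. Setting this equal to supply: 1101 - 5Ps = -68 + 2Ps, so Ps = 167.
Buyers pay Pb = 167 − 35 = 132; x' = -68 + 2·167 = 266.
ΔCS = ½(216 + 266)(142 − 132) = 2410; ΔPS = ½(216 + 266)(167 − 142) = 6025.
Government spending = 35 × 266 = 9310.
DWL = ½ × 35 × (266 − 216) = 875; fraction = 875 / 9310 = 25/266.

DWL / government spending = 25/266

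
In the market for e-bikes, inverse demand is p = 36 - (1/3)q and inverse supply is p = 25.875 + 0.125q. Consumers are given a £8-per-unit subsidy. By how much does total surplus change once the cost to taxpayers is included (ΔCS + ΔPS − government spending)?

Net change in total surplus = -768/11

Pre-subsidy: 36 - (1/3)q = 25.875 + 0.125q gives q* = 243/11 and p* = 315/11.
With the rebate, buyers effectively pay pb = ps − 8, where ps is the price sellers receive.
On the curves, pb = 36 - (1/3)q and ps = 25.875 + 0.125q; the wedge ps − pb = 8 gives 25.875 + 0.125q − (36 - (1/3)q) = 8, so q' = 435/11.
Then pb = 36 − (1/3)·(435/11) = 251/11 and ps = 25.875 + 0.125·(435/11) = 339/11.
ΔCS = ½(243/11 + 435/11)(315/11 − 251/11) = 21696/121; ΔPS = ½(243/11 + 435/11)(339/11 − 315/11) = 8136/121.
Government spending = 8 × 435/11 = 3480/11.
Net change = 21696/121 + 8136/121 − 3480/11 = -768/11. The loss equals the DWL triangle ½·8·192/11.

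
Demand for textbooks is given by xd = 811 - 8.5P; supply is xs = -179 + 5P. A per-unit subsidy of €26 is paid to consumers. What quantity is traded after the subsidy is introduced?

Pre-subsidy: 811 - 8.5P = -179 + 5P gives P* = 220/3, x* = 563/3.
With the rebate, buyers effectively pay Pb = Ps − 26, where Ps is the price sellers receive.
Demand in terms of Ps becomes xd = 811 − 8.5(Ps − 26) = 1032 - 8.5Ps. Setting this equal to supply: 1032 - 8.5Ps = -179 + 5Ps, so Ps = 2422/27.
Buyers pay Pb = 2422/27 − 26 = 1720/27; x' = -179 + 5·(2422/27) = 7277/27.

x' = 7277/27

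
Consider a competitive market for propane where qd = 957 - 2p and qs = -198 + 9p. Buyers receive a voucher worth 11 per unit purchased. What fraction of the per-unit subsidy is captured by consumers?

Consumer share = 9/11

Pre-subsidy: 957 - 2p = -198 + 9p gives p* = 105, q* = 747.
With the rebate, buyers effectively pay pb = ps − 11, where ps is the price sellers receive.
Demand in terms of ps becomes qd = 957 − 2(ps − 11) = 979 - 2ps. Setting this equal to supply: 979 - 2ps = -198 + 9ps, so ps = 107.
Buyers pay pb = 107 − 11 = 96; q' = -198 + 9·107 = 765.
Buyers' price falls by p* − pb = 105 − 96 = 9; sellers' price rises by ps − p* = 107 − 105 = 2.
So consumers capture 9/11 = 9/11 of each unit of subsidy.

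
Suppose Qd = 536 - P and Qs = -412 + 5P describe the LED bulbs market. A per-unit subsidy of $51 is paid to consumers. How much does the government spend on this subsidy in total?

Pre-subsidy: 536 - P = -412 + 5P gives P* = 158, Q* = 378.
With the rebate, buyers effectively pay Pb = Ps − 51, where Ps is the price sellers receive.
Demand in terms of Ps becomes Qd = 536 − 1(Ps − 51) = 587 - Ps. Setting this equal to supply: 587 - Ps = -412 + 5Ps, so Ps = 166.5.
Buyers pay Pb = 166.5 − 51 = 115.5; Q' = -412 + 5·166.5 = 420.5.
Government outlay = subsidy × quantity = 51 × 420.5 = 21445.5.

Government cost = $21445.5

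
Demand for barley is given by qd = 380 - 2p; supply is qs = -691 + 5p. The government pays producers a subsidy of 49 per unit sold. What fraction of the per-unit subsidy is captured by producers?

Producer share = 2/7

Pre-subsidy: 380 - 2p = -691 + 5p gives p* = 153, q* = 74.
With the subsidy, sellers receive ps = pb + 49 for each unit, where pb is the price buyers pay.
Supply in terms of pb becomes qs = -691 + 5(pb + 49) = -446 + 5pb. Setting this equal to demand: 380 - 2pb = -446 + 5pb, so pb = 118.
Sellers receive ps = 118 + 49 = 167; q' = 380 − 2·118 = 144.
Buyers' price falls by p* − pb = 153 − 118 = 35; sellers' price rises by ps − p* = 167 − 153 = 14.
So producers capture 14/49 = 2/7 of each unit of subsidy.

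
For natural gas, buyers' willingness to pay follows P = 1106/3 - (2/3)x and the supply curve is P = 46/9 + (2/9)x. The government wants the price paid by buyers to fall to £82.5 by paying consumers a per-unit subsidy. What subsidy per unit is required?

Required subsidy s = £18 per unit

At a buyer price of 82.5, quantity demanded is 553 − 1.5·82.5 = 429.25.
Sellers supply 429.25 only when they receive Ps = 46/9 + (2/9)·429.25 = 100.5.
s = Ps − Pb = 100.5 − 82.5 = 18.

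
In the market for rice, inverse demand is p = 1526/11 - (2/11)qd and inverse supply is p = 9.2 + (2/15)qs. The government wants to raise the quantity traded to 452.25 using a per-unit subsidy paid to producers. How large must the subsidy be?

Required subsidy s = 13 per unit

At q = 452.25, from the demand curve buyers pay pb = 1526/11 − (2/11)·452.25 = 56.5; from the supply curve sellers need ps = 9.2 + (2/15)·452.25 = 69.5.
The subsidy must fill the gap: s = ps − pb = 69.5 − 56.5 = 13.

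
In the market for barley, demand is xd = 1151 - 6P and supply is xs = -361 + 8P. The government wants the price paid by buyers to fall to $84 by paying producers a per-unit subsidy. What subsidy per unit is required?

At a buyer price of 84, quantity demanded is 1151 − 6·84 = 647.
Sellers supply 647 only when they receive Ps with -361 + 8·Ps = 647, i.e. Ps = 126.
s = Ps − Pb = 126 − 84 = 42.

Required subsidy s = $42 per unit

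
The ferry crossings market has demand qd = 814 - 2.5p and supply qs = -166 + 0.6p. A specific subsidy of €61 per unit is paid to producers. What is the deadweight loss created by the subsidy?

Deadweight loss = 55815/62

Pre-subsidy: 814 - 2.5p = -166 + 0.6p gives p* = 9800/31, q* = 734/31.
With the subsidy, sellers receive ps = pb + 61 for each unit, where pb is the price buyers pay.
Supply in terms of pb becomes qs = -166 + 0.6(pb + 61) = -129.4 + 0.6pb. Setting this equal to demand: 814 - 2.5pb = -129.4 + 0.6pb, so pb = 9434/31.
Sellers receive ps = 9434/31 + 61 = 11325/31; q' = 814 − 2.5·(9434/31) = 1649/31.
The subsidy expands output by 1649/31 − 734/31 = 915/31 past the efficient level; on those units the gap between marginal cost and willingness to pay runs from 0 up to 61.
DWL = ½ × 61 × 915/31 = 55815/62.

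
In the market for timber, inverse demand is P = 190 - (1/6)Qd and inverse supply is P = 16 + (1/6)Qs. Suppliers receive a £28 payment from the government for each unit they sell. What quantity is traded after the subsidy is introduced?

Pre-subsidy: 190 - (1/6)Q = 16 + (1/6)Q gives Q* = 522 and P* = 103.
With the subsidy, sellers receive Ps = Pb + 28 for each unit, where Pb is the price buyers pay.
On the curves, Pb = 190 - (1/6)Q and Ps = 16 + (1/6)Q; the wedge Ps − Pb = 28 gives 16 + (1/6)Q − (190 - (1/6)Q) = 28, so Q' = 606.
Then Pb = 190 − (1/6)·606 = 89 and Ps = 16 + (1/6)·606 = 117.

Q' = 606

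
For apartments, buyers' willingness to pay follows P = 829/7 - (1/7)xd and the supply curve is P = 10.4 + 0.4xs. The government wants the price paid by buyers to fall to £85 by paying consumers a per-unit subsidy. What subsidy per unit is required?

At a buyer price of 85, quantity demanded is 829 − 7·85 = 234.
Sellers supply 234 only when they receive Ps = 10.4 + 0.4·234 = 104.
s = Ps − Pb = 104 − 85 = 19.

Required subsidy s = £19 per unit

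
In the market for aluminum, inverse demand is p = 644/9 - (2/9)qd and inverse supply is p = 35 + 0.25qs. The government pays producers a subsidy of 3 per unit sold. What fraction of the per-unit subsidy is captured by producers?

Producer share = 9/17

Pre-subsidy: 644/9 - (2/9)q = 35 + 0.25q gives q* = 1316/17 and p* = 924/17.
With the subsidy, sellers receive ps = pb + 3 for each unit, where pb is the price buyers pay.
On the curves, pb = 644/9 - (2/9)q and ps = 35 + 0.25q; the wedge ps − pb = 3 gives 35 + 0.25q − (644/9 - (2/9)q) = 3, so q' = 1424/17.
Then pb = 644/9 − (2/9)·(1424/17) = 900/17 and ps = 35 + 0.25·(1424/17) = 951/17.
Buyers' price falls by p* − pb = 924/17 − 900/17 = 24/17; sellers' price rises by ps − p* = 951/17 − 924/17 = 27/17.
So producers capture (27/17)/3 = 9/17 of each unit of subsidy.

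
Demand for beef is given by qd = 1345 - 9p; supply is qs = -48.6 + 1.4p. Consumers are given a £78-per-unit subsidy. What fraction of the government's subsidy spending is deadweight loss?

DWL / government spending = 189/934

Pre-subsidy: 1345 - 9p = -48.6 + 1.4p gives p* = 134, q* = 139.
With the rebate, buyers effectively pay pb = ps − 78, where ps is the price sellers receive.
Demand in terms of ps becomes qd = 1345 − 9(ps − 78) = 2047 - 9ps. Setting this equal to supply: 2047 - 9ps = -48.6 + 1.4ps, so ps = 201.5.
Buyers pay pb = 201.5 − 78 = 123.5; q' = -48.6 + 1.4·201.5 = 233.5.
ΔCS = ½(139 + 233.5)(134 − 123.5) = 1955.625; ΔPS = ½(139 + 233.5)(201.5 − 134) = 12571.875.
Government spending = 78 × 233.5 = 18213.
DWL = ½ × 78 × (233.5 − 139) = 3685.5; fraction = 3685.5 / 18213 = 189/934.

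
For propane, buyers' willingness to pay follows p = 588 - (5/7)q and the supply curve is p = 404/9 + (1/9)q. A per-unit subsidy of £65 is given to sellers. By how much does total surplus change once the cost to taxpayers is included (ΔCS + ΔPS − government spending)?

Net change in total surplus = -£2559.375

Pre-subsidy: 588 - (5/7)q = 404/9 + (1/9)q gives q* = 658 and p* = 118.
With the subsidy, sellers receive ps = pb + 65 for each unit, where pb is the price buyers pay.
On the curves, pb = 588 - (5/7)q and ps = 404/9 + (1/9)q; the wedge ps − pb = 65 gives 404/9 + (1/9)q − (588 - (5/7)q) = 65, so q' = 736.75.
Then pb = 588 − (5/7)·736.75 = 61.75 and ps = 404/9 + (1/9)·736.75 = 126.75.
ΔCS = ½(658 + 736.75)(118 − 61.75) = 39227.34375; ΔPS = ½(658 + 736.75)(126.75 − 118) = 6102.03125.
Government spending = 65 × 736.75 = 47888.75.
Net change = 39227.34375 + 6102.03125 − 47888.75 = -2559.375. The loss equals the DWL triangle ½·65·78.75.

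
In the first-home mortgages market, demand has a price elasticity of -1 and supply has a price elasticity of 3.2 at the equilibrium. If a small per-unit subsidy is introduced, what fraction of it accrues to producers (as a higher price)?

Producer share = 5/21

For a small subsidy around the equilibrium, the benefit split depends on the relative slopes, which at a point are proportional to the elasticities.
Buyer share = εs/(εs + |εd|) = 3.2/(3.2 + 1) = 16/21; seller share = |εd|/(εs + |εd|) = 5/21.
So producers capture 5/21 of the subsidy.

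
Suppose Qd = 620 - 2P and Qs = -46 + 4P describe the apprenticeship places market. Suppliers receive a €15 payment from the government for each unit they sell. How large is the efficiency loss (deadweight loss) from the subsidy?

Deadweight loss = €150

Pre-subsidy: 620 - 2P = -46 + 4P gives P* = 111, Q* = 398.
With the subsidy, sellers receive Ps = Pb + 15 for each unit, where Pb is the price buyers pay.
Supply in terms of Pb becomes Qs = -46 + 4(Pb + 15) = 14 + 4Pb. Setting this equal to demand: 620 - 2Pb = 14 + 4Pb, so Pb = 101.
Sellers receive Ps = 101 + 15 = 116; Q' = 620 − 2·101 = 418.
The subsidy expands output by 418 − 398 = 20 past the efficient level; on those units the gap between marginal cost and willingness to pay runs from 0 up to 15.
DWL = ½ × 15 × 20 = 150.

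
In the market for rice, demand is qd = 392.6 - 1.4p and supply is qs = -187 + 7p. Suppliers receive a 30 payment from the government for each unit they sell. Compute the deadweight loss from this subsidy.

Pre-subsidy: 392.6 - 1.4p = -187 + 7p gives p* = 69, q* = 296.
With the subsidy, sellers receive ps = pb + 30 for each unit, where pb is the price buyers pay.
Supply in terms of pb becomes qs = -187 + 7(pb + 30) = 23 + 7pb. Setting this equal to demand: 392.6 - 1.4pb = 23 + 7pb, so pb = 44.
Sellers receive ps = 44 + 30 = 74; q' = 392.6 − 1.4·44 = 331.
The subsidy expands output by 331 − 296 = 35 past the efficient level; on those units the gap between marginal cost and willingness to pay runs from 0 up to 30.
DWL = ½ × 30 × 35 = 525.

Deadweight loss = 525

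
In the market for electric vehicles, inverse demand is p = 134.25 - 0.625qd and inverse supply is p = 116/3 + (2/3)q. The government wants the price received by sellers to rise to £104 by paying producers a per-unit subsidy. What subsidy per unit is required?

Required subsidy s = £31 per unit

At a seller price of 104, quantity supplied is -58 + 1.5·104 = 98.
Buyers absorb 98 only when they pay pb = 134.25 − 0.625·98 = 73.
s = ps − pb = 104 − 73 = 31.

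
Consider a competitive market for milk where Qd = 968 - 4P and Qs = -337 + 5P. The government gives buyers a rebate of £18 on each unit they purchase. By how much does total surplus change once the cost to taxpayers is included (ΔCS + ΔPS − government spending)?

Net change in total surplus = -£360

Pre-subsidy: 968 - 4P = -337 + 5P gives P* = 145, Q* = 388.
With the rebate, buyers effectively pay Pb = Ps − 18, where Ps is the price sellers receive.
Demand in terms of Ps becomes Qd = 968 − 4(Ps − 18) = 1040 - 4Ps. Setting this equal to supply: 1040 - 4Ps = -337 + 5Ps, so Ps = 153.
Buyers pay Pb = 153 − 18 = 135; Q' = -337 + 5·153 = 428.
ΔCS = ½(388 + 428)(145 − 135) = 4080; ΔPS = ½(388 + 428)(153 − 145) = 3264.
Government spending = 18 × 428 = 7704.
Net change = 4080 + 3264 − 7704 = -360. The loss equals the DWL triangle ½·18·40.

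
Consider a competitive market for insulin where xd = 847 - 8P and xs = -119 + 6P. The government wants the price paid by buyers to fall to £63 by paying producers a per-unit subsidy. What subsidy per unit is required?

At a buyer price of 63, quantity demanded is 847 − 8·63 = 343.
Sellers supply 343 only when they receive Ps with -119 + 6·Ps = 343, i.e. Ps = 77.
s = Ps − Pb = 77 − 63 = 14.

Required subsidy s = £14 per unit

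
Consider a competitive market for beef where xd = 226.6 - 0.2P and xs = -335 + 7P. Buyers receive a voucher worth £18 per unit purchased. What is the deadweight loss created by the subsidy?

Pre-subsidy: 226.6 - 0.2P = -335 + 7P gives P* = 78, x* = 211.
With the rebate, buyers effectively pay Pb = Ps − 18, where Ps is the price sellers receive.
Demand in terms of Ps becomes xd = 226.6 − 0.2(Ps − 18) = 230.2 - 0.2Ps. Setting this equal to supply: 230.2 - 0.2Ps = -335 + 7Ps, so Ps = 78.5.
Buyers pay Pb = 78.5 − 18 = 60.5; x' = -335 + 7·78.5 = 214.5.
The subsidy expands output by 214.5 − 211 = 3.5 past the efficient level; on those units the gap between marginal cost and willingness to pay runs from 0 up to 18.
DWL = ½ × 18 × 3.5 = 31.5.

Deadweight loss = £31.5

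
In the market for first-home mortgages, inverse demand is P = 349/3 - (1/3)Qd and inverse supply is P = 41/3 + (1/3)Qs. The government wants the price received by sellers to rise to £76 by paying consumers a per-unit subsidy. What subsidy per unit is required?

Required subsidy s = £22 per unit

At a seller price of 76, quantity supplied is -41 + 3·76 = 187.
Buyers absorb 187 only when they pay Pb = 349/3 − (1/3)·187 = 54.
s = Ps − Pb = 76 − 54 = 22.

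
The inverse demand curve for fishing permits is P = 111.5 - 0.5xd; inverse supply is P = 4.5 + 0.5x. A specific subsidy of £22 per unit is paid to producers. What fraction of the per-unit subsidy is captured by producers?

Producer share = 0.5

Pre-subsidy: 111.5 - 0.5x = 4.5 + 0.5x gives x* = 107 and P* = 58.
With the subsidy, sellers receive Ps = Pb + 22 for each unit, where Pb is the price buyers pay.
On the curves, Pb = 111.5 - 0.5x and Ps = 4.5 + 0.5x; the wedge Ps − Pb = 22 gives 4.5 + 0.5x − (111.5 - 0.5x) = 22, so x' = 129.
Then Pb = 111.5 − 0.5·129 = 47 and Ps = 4.5 + 0.5·129 = 69.
Buyers' price falls by P* − Pb = 58 − 47 = 11; sellers' price rises by Ps − P* = 69 − 58 = 11.
So producers capture 11/22 = 0.5 of each unit of subsidy.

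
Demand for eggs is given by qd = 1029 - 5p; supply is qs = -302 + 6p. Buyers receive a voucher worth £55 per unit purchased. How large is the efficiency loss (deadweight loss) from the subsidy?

Deadweight loss = £4125

Pre-subsidy: 1029 - 5p = -302 + 6p gives p* = 121, q* = 424.
With the rebate, buyers effectively pay pb = ps − 55, where ps is the price sellers receive.
Demand in terms of ps becomes qd = 1029 − 5(ps − 55) = 1304 - 5ps. Setting this equal to supply: 1304 - 5ps = -302 + 6ps, so ps = 146.
Buyers pay pb = 146 − 55 = 91; q' = -302 + 6·146 = 574.
The subsidy expands output by 574 − 424 = 150 past the efficient level; on those units the gap between marginal cost and willingness to pay runs from 0 up to 55.
DWL = ½ × 55 × 150 = 4125.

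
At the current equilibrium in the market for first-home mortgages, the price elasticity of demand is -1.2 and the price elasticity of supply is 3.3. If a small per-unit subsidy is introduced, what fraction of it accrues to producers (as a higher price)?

For a small subsidy around the equilibrium, the benefit split depends on the relative slopes, which at a point are proportional to the elasticities.
Buyer share = εs/(εs + |εd|) = 3.3/(3.3 + 1.2) = 11/15; seller share = |εd|/(εs + |εd|) = 4/15.
So producers capture 4/15 of the subsidy.

Producer share = 4/15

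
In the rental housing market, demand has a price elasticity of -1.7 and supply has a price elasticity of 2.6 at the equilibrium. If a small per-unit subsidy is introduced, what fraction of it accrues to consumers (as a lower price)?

Consumer share = 26/43

For a small subsidy around the equilibrium, the benefit split depends on the relative slopes, which at a point are proportional to the elasticities.
Buyer share = εs/(εs + |εd|) = 2.6/(2.6 + 1.7) = 26/43; seller share = |εd|/(εs + |εd|) = 17/43.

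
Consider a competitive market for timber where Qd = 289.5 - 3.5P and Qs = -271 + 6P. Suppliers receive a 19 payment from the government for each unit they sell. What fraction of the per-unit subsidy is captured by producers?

Producer share = 7/19

Pre-subsidy: 289.5 - 3.5P = -271 + 6P gives P* = 59, Q* = 83.
With the subsidy, sellers receive Ps = Pb + 19 for each unit, where Pb is the price buyers pay.
Supply in terms of Pb becomes Qs = -271 + 6(Pb + 19) = -157 + 6Pb. Setting this equal to demand: 289.5 - 3.5Pb = -157 + 6Pb, so Pb = 47.
Sellers receive Ps = 47 + 19 = 66; Q' = 289.5 − 3.5·47 = 125.
Buyers' price falls by P* − Pb = 59 − 47 = 12; sellers' price rises by Ps − P* = 66 − 59 = 7.
So producers capture 7/19 = 7/19 of each unit of subsidy.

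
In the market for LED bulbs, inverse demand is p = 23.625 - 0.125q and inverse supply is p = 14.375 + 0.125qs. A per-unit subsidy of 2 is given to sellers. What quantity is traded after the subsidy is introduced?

q' = 45

Pre-subsidy: 23.625 - 0.125q = 14.375 + 0.125q gives q* = 37 and p* = 19.
With the subsidy, sellers receive ps = pb + 2 for each unit, where pb is the price buyers pay.
On the curves, pb = 23.625 - 0.125q and ps = 14.375 + 0.125q; the wedge ps − pb = 2 gives 14.375 + 0.125q − (23.625 - 0.125q) = 2, so q' = 45.
Then pb = 23.625 − 0.125·45 = 18 and ps = 14.375 + 0.125·45 = 20.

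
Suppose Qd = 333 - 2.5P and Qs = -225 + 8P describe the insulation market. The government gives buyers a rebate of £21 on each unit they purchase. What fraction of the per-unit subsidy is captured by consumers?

Pre-subsidy: 333 - 2.5P = -225 + 8P gives P* = 372/7, Q* = 1401/7.
With the rebate, buyers effectively pay Pb = Ps − 21, where Ps is the price sellers receive.
Demand in terms of Ps becomes Qd = 333 − 2.5(Ps − 21) = 385.5 - 2.5Ps. Setting this equal to supply: 385.5 - 2.5Ps = -225 + 8Ps, so Ps = 407/7.
Buyers pay Pb = 407/7 − 21 = 260/7; Q' = -225 + 8·(407/7) = 1681/7.
Buyers' price falls by P* − Pb = 372/7 − 260/7 = 16; sellers' price rises by Ps − P* = 407/7 − 372/7 = 5.
So consumers capture 16/21 = 16/21 of each unit of subsidy.

Consumer share = 16/21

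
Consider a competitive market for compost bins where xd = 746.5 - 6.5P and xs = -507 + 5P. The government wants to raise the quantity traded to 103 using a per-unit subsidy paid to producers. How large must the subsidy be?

At x = 103, invert demand for the buyer price: Pb = (746.5 − 103)/6.5 = 99; invert supply for the seller price: Ps = (103 − (-507))/5 = 122.
The subsidy must fill the gap: s = Ps − Pb = 122 − 99 = 23.

Required subsidy s = 23 per unit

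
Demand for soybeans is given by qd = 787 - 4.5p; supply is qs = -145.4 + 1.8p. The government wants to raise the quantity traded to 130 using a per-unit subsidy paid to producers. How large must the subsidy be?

At q = 130, invert demand for the buyer price: pb = (787 − 130)/4.5 = 146; invert supply for the seller price: ps = (130 − (-145.4))/1.8 = 153.
The subsidy must fill the gap: s = ps − pb = 153 − 146 = 7.

Required subsidy s = 7 per unit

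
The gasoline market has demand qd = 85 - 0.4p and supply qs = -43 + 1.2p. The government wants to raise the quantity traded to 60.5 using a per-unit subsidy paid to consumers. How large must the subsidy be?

Required subsidy s = 25 per unit

At q = 60.5, invert demand for the buyer price: pb = (85 − 60.5)/0.4 = 61.25; invert supply for the seller price: ps = (60.5 − (-43))/1.2 = 86.25.
The subsidy must fill the gap: s = ps − pb = 86.25 − 61.25 = 25.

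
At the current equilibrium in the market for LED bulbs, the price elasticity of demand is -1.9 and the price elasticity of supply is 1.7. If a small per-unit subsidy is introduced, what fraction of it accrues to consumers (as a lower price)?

Consumer share = 17/36

For a small subsidy around the equilibrium, the benefit split depends on the relative slopes, which at a point are proportional to the elasticities.
Buyer share = εs/(εs + |εd|) = 1.7/(1.7 + 1.9) = 17/36; seller share = |εd|/(εs + |εd|) = 19/36.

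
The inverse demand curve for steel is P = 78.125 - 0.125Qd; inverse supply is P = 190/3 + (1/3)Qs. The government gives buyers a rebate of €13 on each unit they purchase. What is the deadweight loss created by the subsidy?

Pre-subsidy: 78.125 - 0.125Q = 190/3 + (1/3)Q gives Q* = 355/11 and P* = 815/11.
With the rebate, buyers effectively pay Pb = Ps − 13, where Ps is the price sellers receive.
On the curves, Pb = 78.125 - 0.125Q and Ps = 190/3 + (1/3)Q; the wedge Ps − Pb = 13 gives 190/3 + (1/3)Q − (78.125 - 0.125Q) = 13, so Q' = 667/11.
Then Pb = 78.125 − 0.125·(667/11) = 776/11 and Ps = 190/3 + (1/3)·(667/11) = 919/11.
The subsidy expands output by 667/11 − 355/11 = 312/11 past the efficient level; on those units the gap between marginal cost and willingness to pay runs from 0 up to 13.
DWL = ½ × 13 × 312/11 = 2028/11.

Deadweight loss = 2028/11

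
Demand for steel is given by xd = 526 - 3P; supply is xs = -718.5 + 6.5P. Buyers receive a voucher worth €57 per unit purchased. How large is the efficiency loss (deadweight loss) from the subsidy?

Deadweight loss = €3334.5

Pre-subsidy: 526 - 3P = -718.5 + 6.5P gives P* = 131, x* = 133.
With the rebate, buyers effectively pay Pb = Ps − 57, where Ps is the price sellers receive.
Demand in terms of Ps becomes xd = 526 − 3(Ps − 57) = 697 - 3Ps. Setting this equal to supply: 697 - 3Ps = -718.5 + 6.5Ps, so Ps = 149.
Buyers pay Pb = 149 − 57 = 92; x' = -718.5 + 6.5·149 = 250.
The subsidy expands output by 250 − 133 = 117 past the efficient level; on those units the gap between marginal cost and willingness to pay runs from 0 up to 57.
DWL = ½ × 57 × 117 = 3334.5.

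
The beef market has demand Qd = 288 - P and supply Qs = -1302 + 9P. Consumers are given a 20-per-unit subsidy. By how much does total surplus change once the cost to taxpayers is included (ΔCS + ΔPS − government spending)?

Pre-subsidy: 288 - P = -1302 + 9P gives P* = 159, Q* = 129.
With the rebate, buyers effectively pay Pb = Ps − 20, where Ps is the price sellers receive.
Demand in terms of Ps becomes Qd = 288 − 1(Ps − 20) = 308 - Ps. Setting this equal to supply: 308 - Ps = -1302 + 9Ps, so Ps = 161.
Buyers pay Pb = 161 − 20 = 141; Q' = -1302 + 9·161 = 147.
ΔCS = ½(129 + 147)(159 − 141) = 2484; ΔPS = ½(129 + 147)(161 − 159) = 276.
Government spending = 20 × 147 = 2940.
Net change = 2484 + 276 − 2940 = -180. The loss equals the DWL triangle ½·20·18.

Net change in total surplus = -180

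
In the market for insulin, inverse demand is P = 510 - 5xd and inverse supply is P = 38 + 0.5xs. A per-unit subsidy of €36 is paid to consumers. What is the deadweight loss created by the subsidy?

Pre-subsidy: 510 - 5x = 38 + 0.5x gives x* = 944/11 and P* = 890/11.
With the rebate, buyers effectively pay Pb = Ps − 36, where Ps is the price sellers receive.
On the curves, Pb = 510 - 5x and Ps = 38 + 0.5x; the wedge Ps − Pb = 36 gives 38 + 0.5x − (510 - 5x) = 36, so x' = 1016/11.
Then Pb = 510 − 5·(1016/11) = 530/11 and Ps = 38 + 0.5·(1016/11) = 926/11.
The subsidy expands output by 1016/11 − 944/11 = 72/11 past the efficient level; on those units the gap between marginal cost and willingness to pay runs from 0 up to 36.
DWL = ½ × 36 × 72/11 = 1296/11.

Deadweight loss = 1296/11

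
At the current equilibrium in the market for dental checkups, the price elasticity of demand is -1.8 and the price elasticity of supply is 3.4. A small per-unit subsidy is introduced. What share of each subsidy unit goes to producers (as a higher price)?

Producer share = 9/26

For a small subsidy around the equilibrium, the benefit split depends on the relative slopes, which at a point are proportional to the elasticities.
Buyer share = εs/(εs + |εd|) = 3.4/(3.4 + 1.8) = 17/26; seller share = |εd|/(εs + |εd|) = 9/26.
So producers capture 9/26 of the subsidy.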